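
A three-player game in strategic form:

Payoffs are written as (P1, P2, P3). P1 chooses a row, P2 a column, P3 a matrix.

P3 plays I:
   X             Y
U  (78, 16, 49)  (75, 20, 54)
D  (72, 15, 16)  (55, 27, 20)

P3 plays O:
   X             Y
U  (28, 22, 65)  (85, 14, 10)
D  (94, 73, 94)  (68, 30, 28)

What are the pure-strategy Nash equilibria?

P1 against (X, I): payoffs 78, 72 → best response U.
P1 against (X, O): payoffs 28, 94 → best response D.
P1 against (Y, I): payoffs 75, 55 → best response U.
P1 against (Y, O): payoffs 85, 68 → best response U.
P2 against (U, I): payoffs 16, 20 → best response Y.
P2 against (U, O): payoffs 22, 14 → best response X.
P2 against (D, I): payoffs 15, 27 → best response Y.
P2 against (D, O): payoffs 73, 30 → best response X.
P3 against (U, X): payoffs 49, 65 → best response O.
P3 against (U, Y): payoffs 54, 10 → best response I.
P3 against (D, X): payoffs 16, 94 → best response O.
P3 against (D, Y): payoffs 20, 28 → best response O.
Mutual best responses: (U, Y, I); (D, X, O).

(U, Y, I); (D, X, O)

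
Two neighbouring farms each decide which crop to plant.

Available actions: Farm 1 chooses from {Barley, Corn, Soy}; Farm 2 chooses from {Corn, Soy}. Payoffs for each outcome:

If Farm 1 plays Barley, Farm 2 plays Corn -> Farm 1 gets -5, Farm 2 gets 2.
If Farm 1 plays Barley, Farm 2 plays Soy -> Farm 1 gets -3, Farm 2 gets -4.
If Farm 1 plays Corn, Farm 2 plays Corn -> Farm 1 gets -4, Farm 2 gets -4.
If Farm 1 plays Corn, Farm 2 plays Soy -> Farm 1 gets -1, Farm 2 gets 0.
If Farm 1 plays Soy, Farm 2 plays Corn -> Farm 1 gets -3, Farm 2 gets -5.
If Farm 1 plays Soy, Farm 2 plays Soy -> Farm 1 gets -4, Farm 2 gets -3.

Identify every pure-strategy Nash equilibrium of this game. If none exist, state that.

(Barley, Corn): Farm 1 can switch to Corn (-5 → -4). Not NE.
(Barley, Soy): Farm 1 can switch to Corn (-3 → -1). Not NE.
(Corn, Corn): Farm 1 can switch to Soy (-4 → -3). Not NE.
(Corn, Soy): Farm 1 gets -1, best alternative -3; Farm 2 gets 0, best alternative -4. No profitable deviation — NE.
(Soy, Corn): Farm 2 can switch to Soy (-5 → -3). Not NE.
(Soy, Soy): Farm 1 can switch to Barley (-4 → -3). Not NE.

The unique pure-strategy Nash equilibrium is (Corn, Soy).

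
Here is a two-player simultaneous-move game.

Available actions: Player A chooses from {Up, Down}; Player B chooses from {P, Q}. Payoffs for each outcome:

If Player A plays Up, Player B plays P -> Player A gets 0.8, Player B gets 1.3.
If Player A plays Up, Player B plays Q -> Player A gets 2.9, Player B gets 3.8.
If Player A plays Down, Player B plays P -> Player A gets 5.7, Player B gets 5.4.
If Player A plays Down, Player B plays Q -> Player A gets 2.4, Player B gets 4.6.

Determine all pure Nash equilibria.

Player A against P: payoffs 0.8, 5.7 → best response Down.
Player A against Q: payoffs 2.9, 2.4 → best response Up.
Player B against Up: payoffs 1.3, 3.8 → best response Q.
Player B against Down: payoffs 5.4, 4.6 → best response P.
Mutual best responses: (Up, Q); (Down, P).

Pure-strategy Nash equilibria: (Up, Q) and (Down, P)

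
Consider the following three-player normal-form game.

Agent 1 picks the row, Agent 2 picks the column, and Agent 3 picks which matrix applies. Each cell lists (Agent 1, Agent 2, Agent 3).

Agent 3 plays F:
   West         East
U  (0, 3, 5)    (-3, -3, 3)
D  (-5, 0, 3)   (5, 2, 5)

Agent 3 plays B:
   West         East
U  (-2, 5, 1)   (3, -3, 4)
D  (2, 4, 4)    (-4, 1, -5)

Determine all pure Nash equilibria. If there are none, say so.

(U, West, F) and (D, West, B) and (D, East, F)

Check each profile: it is a Nash equilibrium iff no player can strictly gain by switching unilaterally.
(U, West, F): Agent 1 gets 0, best alternative -5; Agent 2 gets 3, best alternative -3; Agent 3 gets 5, best alternative 1. No profitable deviation — NE.
(U, West, B): Agent 1 can switch to D (-2 → 2). Not NE.
(U, East, F): Agent 1 can switch to D (-3 → 5). Not NE.
(U, East, B): Agent 2 can switch to West (-3 → 5). Not NE.
(D, West, F): Agent 1 can switch to U (-5 → 0). Not NE.
(D, West, B): Agent 1 gets 2, best alternative -2; Agent 2 gets 4, best alternative 1; Agent 3 gets 4, best alternative 3. No profitable deviation — NE.
(D, East, F): Agent 1 gets 5, best alternative -3; Agent 2 gets 2, best alternative 0; Agent 3 gets 5, best alternative -5. No profitable deviation — NE.
(D, East, B): Agent 1 can switch to U (-4 → 3). Not NE.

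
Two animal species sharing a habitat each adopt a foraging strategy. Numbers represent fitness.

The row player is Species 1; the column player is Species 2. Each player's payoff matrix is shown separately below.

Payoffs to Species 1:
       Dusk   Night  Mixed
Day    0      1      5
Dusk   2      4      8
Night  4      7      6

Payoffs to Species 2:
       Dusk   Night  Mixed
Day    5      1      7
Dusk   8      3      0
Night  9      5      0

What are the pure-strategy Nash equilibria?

For each player, find the best response to each opponent profile; mutual best responses are the pure NE.
Species 1 against Dusk: payoffs 0, 2, 4 → best response Night.
Species 1 against Night: payoffs 1, 4, 7 → best response Night.
Species 1 against Mixed: payoffs 5, 8, 6 → best response Dusk.
Species 2 against Day: payoffs 5, 1, 7 → best response Mixed.
Species 2 against Dusk: payoffs 8, 3, 0 → best response Dusk.
Species 2 against Night: payoffs 9, 5, 0 → best response Dusk.
Mutual best responses: (Night, Dusk).

Pure NE: (Night, Dusk)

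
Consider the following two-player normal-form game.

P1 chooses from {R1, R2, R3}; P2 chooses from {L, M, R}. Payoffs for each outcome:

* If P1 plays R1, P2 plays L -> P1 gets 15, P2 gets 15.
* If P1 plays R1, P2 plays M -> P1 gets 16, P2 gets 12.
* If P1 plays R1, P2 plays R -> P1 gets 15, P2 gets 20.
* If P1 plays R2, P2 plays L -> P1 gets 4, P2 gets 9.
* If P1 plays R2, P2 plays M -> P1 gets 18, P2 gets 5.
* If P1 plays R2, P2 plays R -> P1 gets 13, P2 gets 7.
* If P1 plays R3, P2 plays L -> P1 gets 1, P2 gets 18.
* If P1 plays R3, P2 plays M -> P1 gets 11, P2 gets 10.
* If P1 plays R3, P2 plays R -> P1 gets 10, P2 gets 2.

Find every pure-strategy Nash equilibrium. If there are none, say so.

(R1, L): P2 can switch to R (15 → 20). Not NE.
(R1, M): P1 can switch to R2 (16 → 18). Not NE.
(R1, R): P1 gets 15, best alternative 13; P2 gets 20, best alternative 15. No profitable deviation — NE.
(R2, L): P1 can switch to R1 (4 → 15). Not NE.
(R2, M): P2 can switch to L (5 → 9). Not NE.
(R2, R): P1 can switch to R1 (13 → 15). Not NE.
(R3, L): P1 can switch to R1 (1 → 15). Not NE.
(R3, M): P1 can switch to R1 (11 → 16). Not NE.
(R3, R): P1 can switch to R1 (10 → 15). Not NE.

(R1, R)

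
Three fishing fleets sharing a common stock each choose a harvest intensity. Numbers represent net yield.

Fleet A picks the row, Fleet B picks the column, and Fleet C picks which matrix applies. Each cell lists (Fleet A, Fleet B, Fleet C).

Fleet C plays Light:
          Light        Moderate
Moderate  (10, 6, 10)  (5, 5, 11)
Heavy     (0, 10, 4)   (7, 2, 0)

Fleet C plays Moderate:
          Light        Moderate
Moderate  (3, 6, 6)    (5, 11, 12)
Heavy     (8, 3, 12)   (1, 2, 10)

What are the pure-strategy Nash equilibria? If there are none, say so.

Check each profile: it is a Nash equilibrium iff no player can strictly gain by switching unilaterally.
(Moderate, Light, Light): Fleet A gets 10, best alternative 0; Fleet B gets 6, best alternative 5; Fleet C gets 10, best alternative 6. No profitable deviation — NE.
(Moderate, Light, Moderate): Fleet A can switch to Heavy (3 → 8). Not NE.
(Moderate, Moderate, Light): Fleet A can switch to Heavy (5 → 7). Not NE.
(Moderate, Moderate, Moderate): Fleet A gets 5, best alternative 1; Fleet B gets 11, best alternative 6; Fleet C gets 12, best alternative 11. No profitable deviation — NE.
(Heavy, Light, Light): Fleet A can switch to Moderate (0 → 10). Not NE.
(Heavy, Light, Moderate): Fleet A gets 8, best alternative 3; Fleet B gets 3, best alternative 2; Fleet C gets 12, best alternative 4. No profitable deviation — NE.
(Heavy, Moderate, Light): Fleet B can switch to Light (2 → 10). Not NE.
(Heavy, Moderate, Moderate): Fleet A can switch to Moderate (1 → 5). Not NE.

The pure Nash equilibria are (Moderate, Light, Light), (Moderate, Moderate, Moderate), (Heavy, Light, Moderate).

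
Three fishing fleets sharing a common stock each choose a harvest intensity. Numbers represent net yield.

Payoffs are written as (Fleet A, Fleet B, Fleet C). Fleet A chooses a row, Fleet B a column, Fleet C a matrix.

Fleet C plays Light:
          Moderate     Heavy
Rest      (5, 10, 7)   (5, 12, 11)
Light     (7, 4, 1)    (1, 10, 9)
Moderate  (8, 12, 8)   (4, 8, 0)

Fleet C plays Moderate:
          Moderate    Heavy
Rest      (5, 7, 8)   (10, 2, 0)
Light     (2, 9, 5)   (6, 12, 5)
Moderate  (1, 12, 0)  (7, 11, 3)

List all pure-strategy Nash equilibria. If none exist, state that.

Fleet A against (Moderate, Light): payoffs 5, 7, 8 → best response Moderate.
Fleet A against (Moderate, Moderate): payoffs 5, 2, 1 → best response Rest.
Fleet A against (Heavy, Light): payoffs 5, 1, 4 → best response Rest.
Fleet A against (Heavy, Moderate): payoffs 10, 6, 7 → best response Rest.
Fleet B against (Rest, Light): payoffs 10, 12 → best response Heavy.
Fleet B against (Rest, Moderate): payoffs 7, 2 → best response Moderate.
Fleet B against (Light, Light): payoffs 4, 10 → best response Heavy.
Fleet B against (Light, Moderate): payoffs 9, 12 → best response Heavy.
Fleet B against (Moderate, Light): payoffs 12, 8 → best response Moderate.
Fleet B against (Moderate, Moderate): payoffs 12, 11 → best response Moderate.
Fleet C against (Rest, Moderate): payoffs 7, 8 → best response Moderate.
Fleet C against (Rest, Heavy): payoffs 11, 0 → best response Light.
Fleet C against (Light, Moderate): payoffs 1, 5 → best response Moderate.
Fleet C against (Light, Heavy): payoffs 9, 5 → best response Light.
Fleet C against (Moderate, Moderate): payoffs 8, 0 → best response Light.
Fleet C against (Moderate, Heavy): payoffs 0, 3 → best response Moderate.
Mutual best responses: (Rest, Moderate, Moderate); (Rest, Heavy, Light); (Moderate, Moderate, Light).

(Rest, Moderate, Moderate), (Rest, Heavy, Light), (Moderate, Moderate, Light)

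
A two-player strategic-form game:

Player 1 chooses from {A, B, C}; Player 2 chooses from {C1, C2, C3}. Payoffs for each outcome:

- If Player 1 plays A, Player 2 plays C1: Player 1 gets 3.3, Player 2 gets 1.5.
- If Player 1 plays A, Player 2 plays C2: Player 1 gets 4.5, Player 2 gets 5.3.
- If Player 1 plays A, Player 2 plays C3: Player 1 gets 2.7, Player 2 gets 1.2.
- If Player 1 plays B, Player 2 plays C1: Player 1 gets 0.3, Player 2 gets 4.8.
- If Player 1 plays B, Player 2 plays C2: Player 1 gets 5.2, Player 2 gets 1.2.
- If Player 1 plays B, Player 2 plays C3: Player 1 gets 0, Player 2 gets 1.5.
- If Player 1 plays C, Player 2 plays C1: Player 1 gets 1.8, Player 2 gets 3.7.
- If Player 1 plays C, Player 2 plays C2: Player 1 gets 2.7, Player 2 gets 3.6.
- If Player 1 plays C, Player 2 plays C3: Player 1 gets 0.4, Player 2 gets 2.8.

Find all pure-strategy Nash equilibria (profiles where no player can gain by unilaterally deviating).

Check each profile: it is a Nash equilibrium iff no player can strictly gain by switching unilaterally.
(A, C1): Player 2 can switch to C2 (1.5 → 5.3). Not NE.
(A, C2): Player 1 can switch to B (4.5 → 5.2). Not NE.
(A, C3): Player 2 can switch to C1 (1.2 → 1.5). Not NE.
(B, C1): Player 1 can switch to A (0.3 → 3.3). Not NE.
(B, C2): Player 2 can switch to C1 (1.2 → 4.8). Not NE.
(B, C3): Player 1 can switch to A (0 → 2.7). Not NE.
(C, C1): Player 1 can switch to A (1.8 → 3.3). Not NE.
(C, C2): Player 1 can switch to A (2.7 → 4.5). Not NE.
(C, C3): Player 1 can switch to A (0.4 → 2.7). Not NE.

This game has no pure Nash equilibrium.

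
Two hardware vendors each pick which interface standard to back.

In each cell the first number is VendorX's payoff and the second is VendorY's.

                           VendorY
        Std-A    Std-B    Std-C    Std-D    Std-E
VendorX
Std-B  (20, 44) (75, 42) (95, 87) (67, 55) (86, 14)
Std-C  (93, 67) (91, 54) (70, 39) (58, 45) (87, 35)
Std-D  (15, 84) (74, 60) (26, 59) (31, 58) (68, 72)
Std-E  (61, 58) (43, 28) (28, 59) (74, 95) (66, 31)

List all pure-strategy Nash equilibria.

VendorX against Std-A: payoffs 20, 93, 15, 61 → best response Std-C.
VendorX against Std-B: payoffs 75, 91, 74, 43 → best response Std-C.
VendorX against Std-C: payoffs 95, 70, 26, 28 → best response Std-B.
VendorX against Std-D: payoffs 67, 58, 31, 74 → best response Std-E.
VendorX against Std-E: payoffs 86, 87, 68, 66 → best response Std-C.
VendorY against Std-B: payoffs 44, 42, 87, 55, 14 → best response Std-C.
VendorY against Std-C: payoffs 67, 54, 39, 45, 35 → best response Std-A.
VendorY against Std-D: payoffs 84, 60, 59, 58, 72 → best response Std-A.
VendorY against Std-E: payoffs 58, 28, 59, 95, 31 → best response Std-D.
Mutual best responses: (Std-B, Std-C); (Std-C, Std-A); (Std-E, Std-D).

(Std-B, Std-C); (Std-C, Std-A); (Std-E, Std-D)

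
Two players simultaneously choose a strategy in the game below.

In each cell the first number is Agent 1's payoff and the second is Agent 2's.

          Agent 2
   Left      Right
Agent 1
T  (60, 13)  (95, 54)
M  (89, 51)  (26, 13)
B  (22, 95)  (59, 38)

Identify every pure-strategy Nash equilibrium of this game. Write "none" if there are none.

(T, Right); (M, Left)

(T, Left): Agent 1 can switch to M (60 → 89). Not NE.
(T, Right): Agent 1 gets 95, best alternative 59; Agent 2 gets 54, best alternative 13. No profitable deviation — NE.
(M, Left): Agent 1 gets 89, best alternative 60; Agent 2 gets 51, best alternative 13. No profitable deviation — NE.
(M, Right): Agent 1 can switch to T (26 → 95). Not NE.
(B, Left): Agent 1 can switch to T (22 → 60). Not NE.
(B, Right): Agent 1 can switch to T (59 → 95). Not NE.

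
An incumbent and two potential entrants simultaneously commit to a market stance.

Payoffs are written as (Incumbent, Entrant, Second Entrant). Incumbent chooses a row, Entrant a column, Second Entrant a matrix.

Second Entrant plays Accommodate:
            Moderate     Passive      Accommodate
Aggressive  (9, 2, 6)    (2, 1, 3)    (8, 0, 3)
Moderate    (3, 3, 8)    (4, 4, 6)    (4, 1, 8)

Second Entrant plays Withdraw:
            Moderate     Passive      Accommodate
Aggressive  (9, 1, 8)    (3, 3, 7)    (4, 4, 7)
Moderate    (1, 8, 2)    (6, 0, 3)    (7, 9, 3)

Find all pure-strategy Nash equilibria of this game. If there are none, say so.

Mark each player's best response to every combination of opponents' strategies; a profile where every player is best-responding is a pure Nash equilibrium.
Incumbent against (Moderate, Accommodate): payoffs 9, 3 → best response Aggressive.
Incumbent against (Moderate, Withdraw): payoffs 9, 1 → best response Aggressive.
Incumbent against (Passive, Accommodate): payoffs 2, 4 → best response Moderate.
Incumbent against (Passive, Withdraw): payoffs 3, 6 → best response Moderate.
Incumbent against (Accommodate, Accommodate): payoffs 8, 4 → best response Aggressive.
Incumbent against (Accommodate, Withdraw): payoffs 4, 7 → best response Moderate.
Entrant against (Aggressive, Accommodate): payoffs 2, 1, 0 → best response Moderate.
Entrant against (Aggressive, Withdraw): payoffs 1, 3, 4 → best response Accommodate.
Entrant against (Moderate, Accommodate): payoffs 3, 4, 1 → best response Passive.
Entrant against (Moderate, Withdraw): payoffs 8, 0, 9 → best response Accommodate.
Second Entrant against (Aggressive, Moderate): payoffs 6, 8 → best response Withdraw.
Second Entrant against (Aggressive, Passive): payoffs 3, 7 → best response Withdraw.
Second Entrant against (Aggressive, Accommodate): payoffs 3, 7 → best response Withdraw.
Second Entrant against (Moderate, Moderate): payoffs 8, 2 → best response Accommodate.
Second Entrant against (Moderate, Passive): payoffs 6, 3 → best response Accommodate.
Second Entrant against (Moderate, Accommodate): payoffs 8, 3 → best response Accommodate.
Mutual best responses: (Moderate, Passive, Accommodate).

(Moderate, Passive, Accommodate)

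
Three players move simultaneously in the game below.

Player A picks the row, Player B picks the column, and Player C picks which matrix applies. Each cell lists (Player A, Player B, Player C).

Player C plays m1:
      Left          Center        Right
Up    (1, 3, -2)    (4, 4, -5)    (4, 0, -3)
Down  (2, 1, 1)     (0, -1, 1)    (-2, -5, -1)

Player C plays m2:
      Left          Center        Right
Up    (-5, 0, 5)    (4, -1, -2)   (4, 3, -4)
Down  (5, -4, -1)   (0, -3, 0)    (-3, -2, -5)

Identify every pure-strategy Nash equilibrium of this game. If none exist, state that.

Mark each player's best response to every combination of opponents' strategies; a profile where every player is best-responding is a pure Nash equilibrium.
Player A against (Left, m1): payoffs 1, 2 → best response Down.
Player A against (Left, m2): payoffs -5, 5 → best response Down.
Player A against (Center, m1): payoffs 4, 0 → best response Up.
Player A against (Center, m2): payoffs 4, 0 → best response Up.
Player A against (Right, m1): payoffs 4, -2 → best response Up.
Player A against (Right, m2): payoffs 4, -3 → best response Up.
Player B against (Up, m1): payoffs 3, 4, 0 → best response Center.
Player B against (Up, m2): payoffs 0, -1, 3 → best response Right.
Player B against (Down, m1): payoffs 1, -1, -5 → best response Left.
Player B against (Down, m2): payoffs -4, -3, -2 → best response Right.
Player C against (Up, Left): payoffs -2, 5 → best response m2.
Player C against (Up, Center): payoffs -5, -2 → best response m2.
Player C against (Up, Right): payoffs -3, -4 → best response m1.
Player C against (Down, Left): payoffs 1, -1 → best response m1.
Player C against (Down, Center): payoffs 1, 0 → best response m1.
Player C against (Down, Right): payoffs -1, -5 → best response m1.
Mutual best responses: (Down, Left, m1).

(Down, Left, m1)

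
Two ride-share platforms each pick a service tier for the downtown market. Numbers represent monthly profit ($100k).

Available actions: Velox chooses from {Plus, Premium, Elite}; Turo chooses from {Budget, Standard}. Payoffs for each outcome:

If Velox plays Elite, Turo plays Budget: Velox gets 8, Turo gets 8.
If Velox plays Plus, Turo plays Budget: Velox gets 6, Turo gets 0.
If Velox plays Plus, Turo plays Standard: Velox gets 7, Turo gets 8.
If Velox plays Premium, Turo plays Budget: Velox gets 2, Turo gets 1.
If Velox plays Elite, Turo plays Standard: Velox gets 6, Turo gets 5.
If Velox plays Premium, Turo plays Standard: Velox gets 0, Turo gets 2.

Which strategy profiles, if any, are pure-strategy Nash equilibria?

Velox against Budget: payoffs 6, 2, 8 → best response Elite.
Velox against Standard: payoffs 7, 0, 6 → best response Plus.
Turo against Plus: payoffs 0, 8 → best response Standard.
Turo against Premium: payoffs 1, 2 → best response Standard.
Turo against Elite: payoffs 8, 5 → best response Budget.
Mutual best responses: (Plus, Standard); (Elite, Budget).

(Plus, Standard) and (Elite, Budget)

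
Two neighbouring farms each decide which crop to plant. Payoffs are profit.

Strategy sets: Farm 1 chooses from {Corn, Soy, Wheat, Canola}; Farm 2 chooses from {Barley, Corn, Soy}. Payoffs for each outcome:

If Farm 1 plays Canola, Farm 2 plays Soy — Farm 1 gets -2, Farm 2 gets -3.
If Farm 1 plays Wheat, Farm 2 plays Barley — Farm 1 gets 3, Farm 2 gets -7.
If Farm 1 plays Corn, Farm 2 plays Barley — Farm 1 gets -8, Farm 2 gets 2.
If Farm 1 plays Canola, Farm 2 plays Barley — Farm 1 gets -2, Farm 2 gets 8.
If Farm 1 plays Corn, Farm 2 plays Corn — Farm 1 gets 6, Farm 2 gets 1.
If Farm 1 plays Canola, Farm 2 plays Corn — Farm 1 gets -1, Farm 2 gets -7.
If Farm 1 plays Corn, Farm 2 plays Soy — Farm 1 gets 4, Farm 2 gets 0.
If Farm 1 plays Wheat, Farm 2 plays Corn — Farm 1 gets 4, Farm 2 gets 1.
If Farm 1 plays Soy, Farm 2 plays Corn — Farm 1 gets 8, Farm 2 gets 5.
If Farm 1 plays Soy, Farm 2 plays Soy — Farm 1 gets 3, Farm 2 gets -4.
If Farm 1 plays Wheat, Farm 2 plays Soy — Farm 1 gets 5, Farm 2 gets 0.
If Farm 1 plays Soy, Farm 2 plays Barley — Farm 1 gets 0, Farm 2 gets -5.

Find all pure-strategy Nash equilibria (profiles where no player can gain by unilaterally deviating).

Farm 1 against Barley: payoffs -8, 0, 3, -2 → best response Wheat.
Farm 1 against Corn: payoffs 6, 8, 4, -1 → best response Soy.
Farm 1 against Soy: payoffs 4, 3, 5, -2 → best response Wheat.
Farm 2 against Corn: payoffs 2, 1, 0 → best response Barley.
Farm 2 against Soy: payoffs -5, 5, -4 → best response Corn.
Farm 2 against Wheat: payoffs -7, 1, 0 → best response Corn.
Farm 2 against Canola: payoffs 8, -7, -3 → best response Barley.
Mutual best responses: (Soy, Corn).

The unique pure-strategy Nash equilibrium is (Soy, Corn).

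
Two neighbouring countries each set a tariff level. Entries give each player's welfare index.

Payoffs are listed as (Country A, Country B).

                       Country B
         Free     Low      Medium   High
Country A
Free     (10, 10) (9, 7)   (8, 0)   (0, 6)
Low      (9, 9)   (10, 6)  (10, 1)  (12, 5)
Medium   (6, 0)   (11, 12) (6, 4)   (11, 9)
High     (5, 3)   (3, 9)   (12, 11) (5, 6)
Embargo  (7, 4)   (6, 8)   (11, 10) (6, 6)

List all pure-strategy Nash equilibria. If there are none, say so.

The pure Nash equilibria are (Free, Free) and (Medium, Low) and (High, Medium).

(Free, Free): Country A gets 10, best alternative 9; Country B gets 10, best alternative 7. No profitable deviation — NE.
(Free, Low): Country A can switch to Low (9 → 10). Not NE.
(Free, Medium): Country A can switch to Low (8 → 10). Not NE.
(Free, High): Country A can switch to Low (0 → 12). Not NE.
(Low, Free): Country A can switch to Free (9 → 10). Not NE.
(Low, Low): Country A can switch to Medium (10 → 11). Not NE.
(Low, Medium): Country A can switch to High (10 → 12). Not NE.
(Medium, Low): Country A gets 11, best alternative 10; Country B gets 12, best alternative 9. No profitable deviation — NE.
(High, Medium): Country A gets 12, best alternative 11; Country B gets 11, best alternative 9. No profitable deviation — NE.
(The remaining 11 profiles each have a profitable deviation by the same check.)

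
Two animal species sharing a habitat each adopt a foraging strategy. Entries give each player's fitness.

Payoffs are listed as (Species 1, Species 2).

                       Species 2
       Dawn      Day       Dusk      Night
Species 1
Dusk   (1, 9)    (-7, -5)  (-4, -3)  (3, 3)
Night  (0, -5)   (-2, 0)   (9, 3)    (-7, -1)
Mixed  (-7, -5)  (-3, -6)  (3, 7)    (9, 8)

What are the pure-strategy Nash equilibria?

Mark each player's best response to every combination of opponents' strategies; a profile where every player is best-responding is a pure Nash equilibrium.
Species 1 against Dawn: payoffs 1, 0, -7 → best response Dusk.
Species 1 against Day: payoffs -7, -2, -3 → best response Night.
Species 1 against Dusk: payoffs -4, 9, 3 → best response Night.
Species 1 against Night: payoffs 3, -7, 9 → best response Mixed.
Species 2 against Dusk: payoffs 9, -5, -3, 3 → best response Dawn.
Species 2 against Night: payoffs -5, 0, 3, -1 → best response Dusk.
Species 2 against Mixed: payoffs -5, -6, 7, 8 → best response Night.
Mutual best responses: (Dusk, Dawn); (Night, Dusk); (Mixed, Night).

The pure Nash equilibria are (Dusk, Dawn), (Night, Dusk), (Mixed, Night).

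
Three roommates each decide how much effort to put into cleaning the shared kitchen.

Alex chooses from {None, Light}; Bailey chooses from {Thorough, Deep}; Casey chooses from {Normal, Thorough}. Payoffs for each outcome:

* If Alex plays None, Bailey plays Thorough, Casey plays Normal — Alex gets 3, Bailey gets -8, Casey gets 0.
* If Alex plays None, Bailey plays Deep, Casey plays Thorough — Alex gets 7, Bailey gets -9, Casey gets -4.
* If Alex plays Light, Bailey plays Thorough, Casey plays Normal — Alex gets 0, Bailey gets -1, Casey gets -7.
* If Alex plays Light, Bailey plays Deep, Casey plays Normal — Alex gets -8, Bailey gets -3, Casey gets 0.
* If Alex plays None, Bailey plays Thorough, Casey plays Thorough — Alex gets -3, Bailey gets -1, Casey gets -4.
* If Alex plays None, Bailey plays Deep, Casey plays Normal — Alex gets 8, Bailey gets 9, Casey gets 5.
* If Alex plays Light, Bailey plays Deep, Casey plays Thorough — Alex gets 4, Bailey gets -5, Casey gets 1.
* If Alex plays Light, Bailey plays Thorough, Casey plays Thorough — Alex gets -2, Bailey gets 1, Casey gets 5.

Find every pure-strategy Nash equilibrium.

(None, Deep, Normal) and (Light, Thorough, Thorough)

Check each profile: it is a Nash equilibrium iff no player can strictly gain by switching unilaterally.
(None, Thorough, Normal): Bailey can switch to Deep (-8 → 9). Not NE.
(None, Thorough, Thorough): Alex can switch to Light (-3 → -2). Not NE.
(None, Deep, Normal): Alex gets 8, best alternative -8; Bailey gets 9, best alternative -8; Casey gets 5, best alternative -4. No profitable deviation — NE.
(None, Deep, Thorough): Bailey can switch to Thorough (-9 → -1). Not NE.
(Light, Thorough, Normal): Alex can switch to None (0 → 3). Not NE.
(Light, Thorough, Thorough): Alex gets -2, best alternative -3; Bailey gets 1, best alternative -5; Casey gets 5, best alternative -7. No profitable deviation — NE.
(Light, Deep, Normal): Alex can switch to None (-8 → 8). Not NE.
(Light, Deep, Thorough): Alex can switch to None (4 → 7). Not NE.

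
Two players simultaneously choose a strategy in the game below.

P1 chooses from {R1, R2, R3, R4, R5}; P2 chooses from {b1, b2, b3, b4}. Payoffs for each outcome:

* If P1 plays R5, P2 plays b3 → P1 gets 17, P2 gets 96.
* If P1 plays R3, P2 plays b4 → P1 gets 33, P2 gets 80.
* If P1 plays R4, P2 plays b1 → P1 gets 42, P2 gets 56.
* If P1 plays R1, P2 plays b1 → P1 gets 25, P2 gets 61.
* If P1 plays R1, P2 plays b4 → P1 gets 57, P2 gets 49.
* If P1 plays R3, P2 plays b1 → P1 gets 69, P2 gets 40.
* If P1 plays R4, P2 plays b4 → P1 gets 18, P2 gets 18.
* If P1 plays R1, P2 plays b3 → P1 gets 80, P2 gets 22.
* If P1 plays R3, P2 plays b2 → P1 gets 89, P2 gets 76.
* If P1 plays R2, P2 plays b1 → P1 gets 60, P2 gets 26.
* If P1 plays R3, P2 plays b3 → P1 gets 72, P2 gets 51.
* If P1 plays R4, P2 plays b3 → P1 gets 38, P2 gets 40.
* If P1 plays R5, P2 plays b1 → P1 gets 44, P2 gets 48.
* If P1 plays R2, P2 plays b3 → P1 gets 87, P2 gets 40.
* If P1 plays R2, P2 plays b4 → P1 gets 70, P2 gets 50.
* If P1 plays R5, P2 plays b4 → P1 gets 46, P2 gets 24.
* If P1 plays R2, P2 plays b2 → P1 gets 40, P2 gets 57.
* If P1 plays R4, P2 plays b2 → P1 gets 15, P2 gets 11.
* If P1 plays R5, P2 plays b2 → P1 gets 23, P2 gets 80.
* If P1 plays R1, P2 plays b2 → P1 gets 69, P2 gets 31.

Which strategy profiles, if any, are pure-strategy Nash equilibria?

There is no pure-strategy Nash equilibrium.

For each player, find the best response to each opponent profile; mutual best responses are the pure NE.
P1 against b1: payoffs 25, 60, 69, 42, 44 → best response R3.
P1 against b2: payoffs 69, 40, 89, 15, 23 → best response R3.
P1 against b3: payoffs 80, 87, 72, 38, 17 → best response R2.
P1 against b4: payoffs 57, 70, 33, 18, 46 → best response R2.
P2 against R1: payoffs 61, 31, 22, 49 → best response b1.
P2 against R2: payoffs 26, 57, 40, 50 → best response b2.
P2 against R3: payoffs 40, 76, 51, 80 → best response b4.
P2 against R4: payoffs 56, 11, 40, 18 → best response b1.
P2 against R5: payoffs 48, 80, 96, 24 → best response b3.
No profile is a mutual best response for all players.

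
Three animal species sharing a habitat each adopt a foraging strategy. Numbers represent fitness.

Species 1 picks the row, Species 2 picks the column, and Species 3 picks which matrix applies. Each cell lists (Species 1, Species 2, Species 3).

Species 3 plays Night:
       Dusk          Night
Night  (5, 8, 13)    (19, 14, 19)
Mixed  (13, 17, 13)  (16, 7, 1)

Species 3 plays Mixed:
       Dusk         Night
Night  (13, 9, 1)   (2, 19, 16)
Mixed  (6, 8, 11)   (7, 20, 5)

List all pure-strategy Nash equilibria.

(Night, Dusk, Night): Species 1 can switch to Mixed (5 → 13). Not NE.
(Night, Dusk, Mixed): Species 2 can switch to Night (9 → 19). Not NE.
(Night, Night, Night): Species 1 gets 19, best alternative 16; Species 2 gets 14, best alternative 8; Species 3 gets 19, best alternative 16. No profitable deviation — NE.
(Night, Night, Mixed): Species 1 can switch to Mixed (2 → 7). Not NE.
(Mixed, Dusk, Night): Species 1 gets 13, best alternative 5; Species 2 gets 17, best alternative 7; Species 3 gets 13, best alternative 11. No profitable deviation — NE.
(Mixed, Dusk, Mixed): Species 1 can switch to Night (6 → 13). Not NE.
(Mixed, Night, Night): Species 1 can switch to Night (16 → 19). Not NE.
(Mixed, Night, Mixed): Species 1 gets 7, best alternative 2; Species 2 gets 20, best alternative 8; Species 3 gets 5, best alternative 1. No profitable deviation — NE.

Pure-strategy Nash equilibria: (Night, Night, Night) and (Mixed, Dusk, Night) and (Mixed, Night, Mixed)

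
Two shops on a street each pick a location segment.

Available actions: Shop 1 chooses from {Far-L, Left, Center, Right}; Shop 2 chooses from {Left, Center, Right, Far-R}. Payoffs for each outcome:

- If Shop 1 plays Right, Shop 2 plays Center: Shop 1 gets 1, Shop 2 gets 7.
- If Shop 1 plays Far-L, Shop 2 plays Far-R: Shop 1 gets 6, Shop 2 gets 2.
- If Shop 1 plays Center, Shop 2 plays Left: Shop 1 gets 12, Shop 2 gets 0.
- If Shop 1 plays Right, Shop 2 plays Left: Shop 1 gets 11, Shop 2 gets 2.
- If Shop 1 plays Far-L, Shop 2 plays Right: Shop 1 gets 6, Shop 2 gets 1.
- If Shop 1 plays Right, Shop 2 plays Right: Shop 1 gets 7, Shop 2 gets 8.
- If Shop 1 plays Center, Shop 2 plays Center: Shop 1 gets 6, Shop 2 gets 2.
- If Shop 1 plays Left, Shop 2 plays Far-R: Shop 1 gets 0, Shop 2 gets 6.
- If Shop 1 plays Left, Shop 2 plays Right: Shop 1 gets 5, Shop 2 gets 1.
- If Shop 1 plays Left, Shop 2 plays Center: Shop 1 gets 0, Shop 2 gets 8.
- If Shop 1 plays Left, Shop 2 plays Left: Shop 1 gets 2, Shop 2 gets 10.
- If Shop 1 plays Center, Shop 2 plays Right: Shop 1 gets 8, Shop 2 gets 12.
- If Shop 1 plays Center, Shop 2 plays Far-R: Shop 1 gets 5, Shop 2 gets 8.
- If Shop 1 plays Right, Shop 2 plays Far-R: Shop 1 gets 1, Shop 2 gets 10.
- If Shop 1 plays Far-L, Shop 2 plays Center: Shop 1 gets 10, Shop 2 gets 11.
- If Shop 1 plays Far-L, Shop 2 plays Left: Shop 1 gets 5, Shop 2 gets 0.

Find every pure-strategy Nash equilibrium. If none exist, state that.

Check each profile: it is a Nash equilibrium iff no player can strictly gain by switching unilaterally.
(Far-L, Left): Shop 1 can switch to Center (5 → 12). Not NE.
(Far-L, Center): Shop 1 gets 10, best alternative 6; Shop 2 gets 11, best alternative 2. No profitable deviation — NE.
(Far-L, Right): Shop 1 can switch to Center (6 → 8). Not NE.
(Far-L, Far-R): Shop 2 can switch to Center (2 → 11). Not NE.
(Left, Left): Shop 1 can switch to Far-L (2 → 5). Not NE.
(Left, Center): Shop 1 can switch to Far-L (0 → 10). Not NE.
(Left, Right): Shop 1 can switch to Far-L (5 → 6). Not NE.
(Left, Far-R): Shop 1 can switch to Far-L (0 → 6). Not NE.
(Center, Left): Shop 2 can switch to Center (0 → 2). Not NE.
(Center, Right): Shop 1 gets 8, best alternative 7; Shop 2 gets 12, best alternative 8. No profitable deviation — NE.
(The remaining 6 profiles each have a profitable deviation by the same check.)

Pure-strategy Nash equilibria: (Far-L, Center) and (Center, Right)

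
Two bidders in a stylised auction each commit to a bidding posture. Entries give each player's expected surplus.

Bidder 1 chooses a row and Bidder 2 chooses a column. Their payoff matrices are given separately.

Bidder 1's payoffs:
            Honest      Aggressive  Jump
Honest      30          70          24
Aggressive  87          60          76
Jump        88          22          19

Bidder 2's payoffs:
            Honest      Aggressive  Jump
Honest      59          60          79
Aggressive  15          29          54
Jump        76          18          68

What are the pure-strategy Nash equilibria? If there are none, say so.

Check each profile: it is a Nash equilibrium iff no player can strictly gain by switching unilaterally.
(Honest, Honest): Bidder 1 can switch to Aggressive (30 → 87). Not NE.
(Honest, Aggressive): Bidder 2 can switch to Jump (60 → 79). Not NE.
(Honest, Jump): Bidder 1 can switch to Aggressive (24 → 76). Not NE.
(Aggressive, Honest): Bidder 1 can switch to Jump (87 → 88). Not NE.
(Aggressive, Aggressive): Bidder 1 can switch to Honest (60 → 70). Not NE.
(Aggressive, Jump): Bidder 1 gets 76, best alternative 24; Bidder 2 gets 54, best alternative 29. No profitable deviation — NE.
(Jump, Honest): Bidder 1 gets 88, best alternative 87; Bidder 2 gets 76, best alternative 68. No profitable deviation — NE.
(Jump, Aggressive): Bidder 1 can switch to Honest (22 → 70). Not NE.
(Jump, Jump): Bidder 1 can switch to Honest (19 → 24). Not NE.

(Aggressive, Jump) and (Jump, Honest)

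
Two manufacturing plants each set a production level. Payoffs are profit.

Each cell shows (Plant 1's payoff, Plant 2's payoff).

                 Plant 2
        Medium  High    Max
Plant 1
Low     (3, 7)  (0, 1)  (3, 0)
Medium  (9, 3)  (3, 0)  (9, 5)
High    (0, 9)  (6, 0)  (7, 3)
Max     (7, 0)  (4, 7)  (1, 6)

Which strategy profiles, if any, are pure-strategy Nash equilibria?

Plant 1 against Medium: payoffs 3, 9, 0, 7 → best response Medium.
Plant 1 against High: payoffs 0, 3, 6, 4 → best response High.
Plant 1 against Max: payoffs 3, 9, 7, 1 → best response Medium.
Plant 2 against Low: payoffs 7, 1, 0 → best response Medium.
Plant 2 against Medium: payoffs 3, 0, 5 → best response Max.
Plant 2 against High: payoffs 9, 0, 3 → best response Medium.
Plant 2 against Max: payoffs 0, 7, 6 → best response High.
Mutual best responses: (Medium, Max).

Pure NE: (Medium, Max)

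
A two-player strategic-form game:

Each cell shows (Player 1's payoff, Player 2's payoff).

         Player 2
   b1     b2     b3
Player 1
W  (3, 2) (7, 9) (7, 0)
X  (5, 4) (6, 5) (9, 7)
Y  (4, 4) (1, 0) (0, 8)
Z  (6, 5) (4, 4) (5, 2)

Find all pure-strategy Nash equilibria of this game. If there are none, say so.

For each player, find the best response to each opponent profile; mutual best responses are the pure NE.
Player 1 against b1: payoffs 3, 5, 4, 6 → best response Z.
Player 1 against b2: payoffs 7, 6, 1, 4 → best response W.
Player 1 against b3: payoffs 7, 9, 0, 5 → best response X.
Player 2 against W: payoffs 2, 9, 0 → best response b2.
Player 2 against X: payoffs 4, 5, 7 → best response b3.
Player 2 against Y: payoffs 4, 0, 8 → best response b3.
Player 2 against Z: payoffs 5, 4, 2 → best response b1.
Mutual best responses: (W, b2); (X, b3); (Z, b1).

Pure-strategy Nash equilibria: (W, b2) and (X, b3) and (Z, b1)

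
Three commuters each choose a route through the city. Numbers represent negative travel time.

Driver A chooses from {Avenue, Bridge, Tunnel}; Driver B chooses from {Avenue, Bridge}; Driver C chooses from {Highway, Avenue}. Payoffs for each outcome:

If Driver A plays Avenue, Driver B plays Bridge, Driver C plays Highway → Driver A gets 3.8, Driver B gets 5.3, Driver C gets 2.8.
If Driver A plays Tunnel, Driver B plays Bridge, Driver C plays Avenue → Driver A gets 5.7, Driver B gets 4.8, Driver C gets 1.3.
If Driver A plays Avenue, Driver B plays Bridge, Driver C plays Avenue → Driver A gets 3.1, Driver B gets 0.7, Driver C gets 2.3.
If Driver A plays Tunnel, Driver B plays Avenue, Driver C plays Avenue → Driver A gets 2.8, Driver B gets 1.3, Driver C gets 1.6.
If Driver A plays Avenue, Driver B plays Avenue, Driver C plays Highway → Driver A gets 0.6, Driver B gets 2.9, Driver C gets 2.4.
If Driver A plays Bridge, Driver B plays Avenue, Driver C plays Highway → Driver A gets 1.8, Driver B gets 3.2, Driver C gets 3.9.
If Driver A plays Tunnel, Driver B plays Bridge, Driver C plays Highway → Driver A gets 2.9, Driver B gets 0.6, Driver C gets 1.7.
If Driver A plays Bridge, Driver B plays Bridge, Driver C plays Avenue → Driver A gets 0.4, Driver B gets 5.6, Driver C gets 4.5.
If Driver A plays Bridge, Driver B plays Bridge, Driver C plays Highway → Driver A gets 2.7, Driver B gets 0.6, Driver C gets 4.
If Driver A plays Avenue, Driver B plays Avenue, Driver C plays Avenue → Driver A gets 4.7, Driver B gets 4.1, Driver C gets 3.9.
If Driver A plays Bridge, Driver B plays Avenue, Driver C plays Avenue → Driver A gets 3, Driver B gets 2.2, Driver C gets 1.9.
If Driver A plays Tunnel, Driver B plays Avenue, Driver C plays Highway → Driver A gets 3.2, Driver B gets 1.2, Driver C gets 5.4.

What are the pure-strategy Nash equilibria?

Driver A against (Avenue, Highway): payoffs 0.6, 1.8, 3.2 → best response Tunnel.
Driver A against (Avenue, Avenue): payoffs 4.7, 3, 2.8 → best response Avenue.
Driver A against (Bridge, Highway): payoffs 3.8, 2.7, 2.9 → best response Avenue.
Driver A against (Bridge, Avenue): payoffs 3.1, 0.4, 5.7 → best response Tunnel.
Driver B against (Avenue, Highway): payoffs 2.9, 5.3 → best response Bridge.
Driver B against (Avenue, Avenue): payoffs 4.1, 0.7 → best response Avenue.
Driver B against (Bridge, Highway): payoffs 3.2, 0.6 → best response Avenue.
Driver B against (Bridge, Avenue): payoffs 2.2, 5.6 → best response Bridge.
Driver B against (Tunnel, Highway): payoffs 1.2, 0.6 → best response Avenue.
Driver B against (Tunnel, Avenue): payoffs 1.3, 4.8 → best response Bridge.
Driver C against (Avenue, Avenue): payoffs 2.4, 3.9 → best response Avenue.
Driver C against (Avenue, Bridge): payoffs 2.8, 2.3 → best response Highway.
Driver C against (Bridge, Avenue): payoffs 3.9, 1.9 → best response Highway.
Driver C against (Bridge, Bridge): payoffs 4, 4.5 → best response Avenue.
Driver C against (Tunnel, Avenue): payoffs 5.4, 1.6 → best response Highway.
Driver C against (Tunnel, Bridge): payoffs 1.7, 1.3 → best response Highway.
Mutual best responses: (Avenue, Avenue, Avenue); (Avenue, Bridge, Highway); (Tunnel, Avenue, Highway).

Pure-strategy Nash equilibria: (Avenue, Avenue, Avenue), (Avenue, Bridge, Highway), (Tunnel, Avenue, Highway)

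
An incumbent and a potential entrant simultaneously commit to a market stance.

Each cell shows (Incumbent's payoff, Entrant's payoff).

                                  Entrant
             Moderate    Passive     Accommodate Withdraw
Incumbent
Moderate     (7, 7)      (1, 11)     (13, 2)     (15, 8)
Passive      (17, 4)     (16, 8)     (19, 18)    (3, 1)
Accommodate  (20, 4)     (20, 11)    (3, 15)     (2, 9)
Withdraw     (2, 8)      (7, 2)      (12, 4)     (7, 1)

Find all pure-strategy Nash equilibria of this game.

(Passive, Accommodate)

For each strategy profile, look for a profitable unilateral deviation.
(Moderate, Moderate): Incumbent can switch to Passive (7 → 17). Not NE.
(Moderate, Passive): Incumbent can switch to Passive (1 → 16). Not NE.
(Moderate, Accommodate): Incumbent can switch to Passive (13 → 19). Not NE.
(Moderate, Withdraw): Entrant can switch to Passive (8 → 11). Not NE.
(Passive, Moderate): Incumbent can switch to Accommodate (17 → 20). Not NE.
(Passive, Passive): Incumbent can switch to Accommodate (16 → 20). Not NE.
(Passive, Accommodate): Incumbent gets 19, best alternative 13; Entrant gets 18, best alternative 8. No profitable deviation — NE.
(Passive, Withdraw): Incumbent can switch to Moderate (3 → 15). Not NE.
(Accommodate, Moderate): Entrant can switch to Passive (4 → 11). Not NE.
(The remaining 7 profiles each have a profitable deviation by the same check.)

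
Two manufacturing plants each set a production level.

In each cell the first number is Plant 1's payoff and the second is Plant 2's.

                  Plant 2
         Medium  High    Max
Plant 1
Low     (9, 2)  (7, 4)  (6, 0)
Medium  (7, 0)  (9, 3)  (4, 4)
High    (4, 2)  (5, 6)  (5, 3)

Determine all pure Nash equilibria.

No pure-strategy Nash equilibrium.

(Low, Medium): Plant 2 can switch to High (2 → 4). Not NE.
(Low, High): Plant 1 can switch to Medium (7 → 9). Not NE.
(Low, Max): Plant 2 can switch to Medium (0 → 2). Not NE.
(Medium, Medium): Plant 1 can switch to Low (7 → 9). Not NE.
(Medium, High): Plant 2 can switch to Max (3 → 4). Not NE.
(Medium, Max): Plant 1 can switch to Low (4 → 6). Not NE.
(High, Medium): Plant 1 can switch to Low (4 → 9). Not NE.
(High, High): Plant 1 can switch to Low (5 → 7). Not NE.
(High, Max): Plant 1 can switch to Low (5 → 6). Not NE.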